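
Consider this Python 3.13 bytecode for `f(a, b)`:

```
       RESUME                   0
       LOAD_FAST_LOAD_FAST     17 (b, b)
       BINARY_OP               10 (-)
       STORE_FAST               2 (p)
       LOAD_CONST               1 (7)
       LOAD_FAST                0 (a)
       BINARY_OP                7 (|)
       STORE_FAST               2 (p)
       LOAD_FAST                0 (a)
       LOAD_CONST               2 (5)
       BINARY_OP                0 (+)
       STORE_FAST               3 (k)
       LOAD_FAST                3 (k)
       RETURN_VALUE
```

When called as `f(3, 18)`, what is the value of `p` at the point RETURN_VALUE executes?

7

LOAD_FAST_LOAD_FAST b,b → push 18,18. Stack: [18, 18]
BINARY_OP - → 18 - 18 = 0. Stack: [0]
STORE_FAST p → p=0. Stack: []
LOAD_CONST → push 7. Stack: [7]
LOAD_FAST a → push 3. Stack: [7, 3]
BINARY_OP | → 7 | 3 = 7. Stack: [7]
STORE_FAST p → p=7. Stack: []
LOAD_FAST a → push 3. Stack: [3]
LOAD_CONST → push 5. Stack: [3, 5]
BINARY_OP + → 3 + 5 = 8. Stack: [8]
STORE_FAST k → k=8. Stack: []
LOAD_FAST k → push 8. Stack: [8]
RETURN_VALUE → return 8.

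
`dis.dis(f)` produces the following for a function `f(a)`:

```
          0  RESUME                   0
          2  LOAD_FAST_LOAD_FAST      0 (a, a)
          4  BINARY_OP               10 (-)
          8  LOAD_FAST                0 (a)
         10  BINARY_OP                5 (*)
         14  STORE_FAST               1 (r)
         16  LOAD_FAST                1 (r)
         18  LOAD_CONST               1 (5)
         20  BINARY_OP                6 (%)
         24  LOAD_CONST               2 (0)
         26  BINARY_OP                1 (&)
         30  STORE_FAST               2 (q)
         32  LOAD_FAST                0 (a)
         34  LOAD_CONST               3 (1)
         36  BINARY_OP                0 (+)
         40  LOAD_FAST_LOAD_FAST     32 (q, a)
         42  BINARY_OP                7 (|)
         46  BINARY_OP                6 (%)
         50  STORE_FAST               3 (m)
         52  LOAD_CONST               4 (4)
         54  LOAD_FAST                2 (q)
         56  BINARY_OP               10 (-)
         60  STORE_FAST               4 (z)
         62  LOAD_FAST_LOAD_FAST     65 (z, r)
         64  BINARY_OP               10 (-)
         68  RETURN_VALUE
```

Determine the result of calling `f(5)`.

LOAD_FAST_LOAD_FAST a,a → push 5,5. Stack: [5, 5]
BINARY_OP - → 5 - 5 = 0. Stack: [0]
LOAD_FAST a → push 5. Stack: [0, 5]
BINARY_OP * → 0 * 5 = 0. Stack: [0]
STORE_FAST r → r=0. Stack: []
LOAD_FAST r → push 0. Stack: [0]
LOAD_CONST → push 5. Stack: [0, 5]
BINARY_OP % → 0 % 5 = 0. Stack: [0]
LOAD_CONST → push 0. Stack: [0, 0]
BINARY_OP & → 0 & 0 = 0. Stack: [0]
STORE_FAST q → q=0. Stack: []
LOAD_FAST a → push 5. Stack: [5]
LOAD_CONST → push 1. Stack: [5, 1]
BINARY_OP + → 5 + 1 = 6. Stack: [6]
LOAD_FAST_LOAD_FAST q,a → push 0,5. Stack: [6, 0, 5]
BINARY_OP | → 0 | 5 = 5. Stack: [6, 5]
BINARY_OP % → 6 % 5 = 1. Stack: [1]
STORE_FAST m → m=1. Stack: []
LOAD_CONST → push 4. Stack: [4]
LOAD_FAST q → push 0. Stack: [4, 0]
BINARY_OP - → 4 - 0 = 4. Stack: [4]
STORE_FAST z → z=4. Stack: []
LOAD_FAST_LOAD_FAST z,r → push 4,0. Stack: [4, 0]
BINARY_OP - → 4 - 0 = 4. Stack: [4]
RETURN_VALUE → return 4.

4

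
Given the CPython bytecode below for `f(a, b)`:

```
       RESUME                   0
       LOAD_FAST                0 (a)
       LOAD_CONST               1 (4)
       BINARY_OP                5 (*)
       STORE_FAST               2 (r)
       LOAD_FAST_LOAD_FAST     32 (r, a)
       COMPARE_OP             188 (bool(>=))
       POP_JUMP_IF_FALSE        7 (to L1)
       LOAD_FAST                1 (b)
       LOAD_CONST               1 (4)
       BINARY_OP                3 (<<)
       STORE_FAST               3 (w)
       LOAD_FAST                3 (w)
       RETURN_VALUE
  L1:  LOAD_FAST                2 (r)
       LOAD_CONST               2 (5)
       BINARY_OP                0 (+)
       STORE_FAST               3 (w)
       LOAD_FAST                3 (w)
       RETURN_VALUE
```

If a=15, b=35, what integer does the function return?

LOAD_FAST a → push 15. Stack: [15]
LOAD_CONST → push 4. Stack: [15, 4]
BINARY_OP * → 15 * 4 = 60. Stack: [60]
STORE_FAST r → r=60. Stack: []
LOAD_FAST_LOAD_FAST r,a → push 60,15. Stack: [60, 15]
COMPARE_OP bool(>=) → 60 vs 15 = True. Stack: [True]
POP_JUMP_IF_FALSE → pop True; no jump. Stack: []
LOAD_FAST b → push 35. Stack: [35]
LOAD_CONST → push 4. Stack: [35, 4]
BINARY_OP << → 35 << 4 = 560. Stack: [560]
STORE_FAST w → w=560. Stack: []
LOAD_FAST w → push 560. Stack: [560]
RETURN_VALUE → return 560.

560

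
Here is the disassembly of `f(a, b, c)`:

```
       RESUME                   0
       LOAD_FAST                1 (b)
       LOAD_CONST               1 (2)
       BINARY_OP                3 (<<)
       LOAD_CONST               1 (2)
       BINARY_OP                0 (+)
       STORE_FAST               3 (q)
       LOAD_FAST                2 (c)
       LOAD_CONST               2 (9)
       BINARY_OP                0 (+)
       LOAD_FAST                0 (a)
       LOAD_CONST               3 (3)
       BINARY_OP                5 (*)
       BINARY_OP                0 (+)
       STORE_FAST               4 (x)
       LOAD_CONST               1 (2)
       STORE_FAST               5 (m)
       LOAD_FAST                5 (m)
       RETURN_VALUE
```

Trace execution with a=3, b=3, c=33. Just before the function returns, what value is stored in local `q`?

LOAD_FAST b → push 3. Stack: [3]
LOAD_CONST → push 2. Stack: [3, 2]
BINARY_OP << → 3 << 2 = 12. Stack: [12]
LOAD_CONST → push 2. Stack: [12, 2]
BINARY_OP + → 12 + 2 = 14. Stack: [14]
STORE_FAST q → q=14. Stack: []
LOAD_FAST c → push 33. Stack: [33]
LOAD_CONST → push 9. Stack: [33, 9]
BINARY_OP + → 33 + 9 = 42. Stack: [42]
LOAD_FAST a → push 3. Stack: [42, 3]
LOAD_CONST → push 3. Stack: [42, 3, 3]
BINARY_OP * → 3 * 3 = 9. Stack: [42, 9]
BINARY_OP + → 42 + 9 = 51. Stack: [51]
STORE_FAST x → x=51. Stack: []
LOAD_CONST → push 2. Stack: [2]
STORE_FAST m → m=2. Stack: []
LOAD_FAST m → push 2. Stack: [2]
RETURN_VALUE → return 2.

14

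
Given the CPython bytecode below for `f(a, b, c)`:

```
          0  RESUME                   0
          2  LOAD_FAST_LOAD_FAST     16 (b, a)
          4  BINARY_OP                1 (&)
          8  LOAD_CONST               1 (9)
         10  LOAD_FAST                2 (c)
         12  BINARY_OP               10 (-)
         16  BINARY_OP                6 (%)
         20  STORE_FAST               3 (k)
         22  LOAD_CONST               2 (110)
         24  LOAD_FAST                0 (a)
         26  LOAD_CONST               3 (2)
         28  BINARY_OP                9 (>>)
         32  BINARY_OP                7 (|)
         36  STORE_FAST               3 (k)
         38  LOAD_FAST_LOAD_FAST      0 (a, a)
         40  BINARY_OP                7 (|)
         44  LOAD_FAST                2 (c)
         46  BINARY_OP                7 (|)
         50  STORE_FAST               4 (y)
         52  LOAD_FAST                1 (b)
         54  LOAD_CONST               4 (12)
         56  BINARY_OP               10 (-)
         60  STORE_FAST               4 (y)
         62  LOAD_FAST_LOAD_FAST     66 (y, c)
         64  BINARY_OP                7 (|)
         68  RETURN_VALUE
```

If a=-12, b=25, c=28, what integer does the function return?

LOAD_FAST_LOAD_FAST b,a → push 25,-12. Stack: [25, -12]
BINARY_OP & → 25 & -12 = 16. Stack: [16]
LOAD_CONST → push 9. Stack: [16, 9]
LOAD_FAST c → push 28. Stack: [16, 9, 28]
BINARY_OP - → 9 - 28 = -19. Stack: [16, -19]
BINARY_OP % → 16 % -19 = -3. Stack: [-3]
STORE_FAST k → k=-3. Stack: []
LOAD_CONST → push 110. Stack: [110]
LOAD_FAST a → push -12. Stack: [110, -12]
LOAD_CONST → push 2. Stack: [110, -12, 2]
BINARY_OP >> → -12 >> 2 = -3. Stack: [110, -3]
BINARY_OP | → 110 | -3 = -1. Stack: [-1]
STORE_FAST k → k=-1. Stack: []
LOAD_FAST_LOAD_FAST a,a → push -12,-12. Stack: [-12, -12]
BINARY_OP | → -12 | -12 = -12. Stack: [-12]
LOAD_FAST c → push 28. Stack: [-12, 28]
BINARY_OP | → -12 | 28 = -4. Stack: [-4]
STORE_FAST y → y=-4. Stack: []
LOAD_FAST b → push 25. Stack: [25]
LOAD_CONST → push 12. Stack: [25, 12]
BINARY_OP - → 25 - 12 = 13. Stack: [13]
STORE_FAST y → y=13. Stack: []
LOAD_FAST_LOAD_FAST y,c → push 13,28. Stack: [13, 28]
BINARY_OP | → 13 | 28 = 29. Stack: [29]
RETURN_VALUE → return 29.

29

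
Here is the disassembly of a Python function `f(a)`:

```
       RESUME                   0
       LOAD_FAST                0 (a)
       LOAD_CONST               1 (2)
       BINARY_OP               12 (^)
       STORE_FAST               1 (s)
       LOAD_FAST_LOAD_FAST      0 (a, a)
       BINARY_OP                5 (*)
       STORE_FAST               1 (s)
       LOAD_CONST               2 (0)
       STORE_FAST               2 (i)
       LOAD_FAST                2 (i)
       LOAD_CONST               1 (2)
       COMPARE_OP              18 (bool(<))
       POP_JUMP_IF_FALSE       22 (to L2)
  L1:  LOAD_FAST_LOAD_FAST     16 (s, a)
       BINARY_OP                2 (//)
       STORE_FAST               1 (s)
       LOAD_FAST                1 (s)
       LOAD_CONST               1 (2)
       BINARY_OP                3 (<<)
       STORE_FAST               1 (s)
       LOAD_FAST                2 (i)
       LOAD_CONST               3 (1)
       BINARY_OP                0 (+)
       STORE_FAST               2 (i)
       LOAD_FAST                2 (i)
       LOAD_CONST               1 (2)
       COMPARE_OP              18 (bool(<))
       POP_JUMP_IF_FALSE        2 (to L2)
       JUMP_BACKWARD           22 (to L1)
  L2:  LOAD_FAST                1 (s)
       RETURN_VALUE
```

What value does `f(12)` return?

LOAD_FAST a → push 12. Stack: [12]
LOAD_CONST → push 2. Stack: [12, 2]
BINARY_OP ^ → 12 ^ 2 = 14. Stack: [14]
STORE_FAST s → s=14. Stack: []
LOAD_FAST_LOAD_FAST a,a → push 12,12. Stack: [12, 12]
BINARY_OP * → 12 * 12 = 144. Stack: [144]
STORE_FAST s → s=144. Stack: []
LOAD_CONST → push 0. Stack: [0]
STORE_FAST i → i=0. Stack: []
LOAD_FAST i → push 0. Stack: [0]
LOAD_CONST → push 2. Stack: [0, 2]
COMPARE_OP bool(<) → 0 vs 2 = True. Stack: [True]
POP_JUMP_IF_FALSE → pop True; no jump. Stack: []
LOAD_FAST_LOAD_FAST s,a → push 144,12. Stack: [144, 12]
BINARY_OP // → 144 // 12 = 12. Stack: [12]
STORE_FAST s → s=12. Stack: []
LOAD_FAST s → push 12. Stack: [12]
LOAD_CONST → push 2. Stack: [12, 2]
BINARY_OP << → 12 << 2 = 48. Stack: [48]
STORE_FAST s → s=48. Stack: []
LOAD_FAST i → push 0. Stack: [0]
LOAD_CONST → push 1. Stack: [0, 1]
BINARY_OP + → 0 + 1 = 1. Stack: [1]
STORE_FAST i → i=1. Stack: []
LOAD_FAST i → push 1. Stack: [1]
LOAD_CONST → push 2. Stack: [1, 2]
COMPARE_OP bool(<) → 1 vs 2 = True. Stack: [True]
POP_JUMP_IF_FALSE → pop True; no jump. Stack: []
LOAD_FAST_LOAD_FAST s,a → push 48,12. Stack: [48, 12]
BINARY_OP // → 48 // 12 = 4. Stack: [4]
STORE_FAST s → s=4. Stack: []
LOAD_FAST s → push 4. Stack: [4]
LOAD_CONST → push 2. Stack: [4, 2]
BINARY_OP << → 4 << 2 = 16. Stack: [16]
STORE_FAST s → s=16. Stack: []
LOAD_FAST i → push 1. Stack: [1]
LOAD_CONST → push 1. Stack: [1, 1]
BINARY_OP + → 1 + 1 = 2. Stack: [2]
STORE_FAST i → i=2. Stack: []
LOAD_FAST i → push 2. Stack: [2]
LOAD_CONST → push 2. Stack: [2, 2]
COMPARE_OP bool(<) → 2 vs 2 = False. Stack: [False]
POP_JUMP_IF_FALSE → pop False; jump. Stack: []
LOAD_FAST s → push 16. Stack: [16]
RETURN_VALUE → return 16.

16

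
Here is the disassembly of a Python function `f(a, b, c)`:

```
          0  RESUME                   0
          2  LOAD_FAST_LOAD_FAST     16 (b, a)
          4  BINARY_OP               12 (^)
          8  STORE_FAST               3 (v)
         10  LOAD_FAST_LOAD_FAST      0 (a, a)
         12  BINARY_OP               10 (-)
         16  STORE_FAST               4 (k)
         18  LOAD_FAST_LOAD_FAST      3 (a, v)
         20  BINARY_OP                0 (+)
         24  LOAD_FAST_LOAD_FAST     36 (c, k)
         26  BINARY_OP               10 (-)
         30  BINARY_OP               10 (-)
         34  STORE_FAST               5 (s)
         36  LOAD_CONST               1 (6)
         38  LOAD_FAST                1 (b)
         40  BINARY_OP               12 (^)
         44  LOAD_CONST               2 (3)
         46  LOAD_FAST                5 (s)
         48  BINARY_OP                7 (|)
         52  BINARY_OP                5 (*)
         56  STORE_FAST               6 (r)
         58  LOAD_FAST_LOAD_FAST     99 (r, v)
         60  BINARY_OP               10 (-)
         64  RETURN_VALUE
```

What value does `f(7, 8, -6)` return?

LOAD_FAST_LOAD_FAST b,a → push 8,7. Stack: [8, 7]
BINARY_OP ^ → 8 ^ 7 = 15. Stack: [15]
STORE_FAST v → v=15. Stack: []
LOAD_FAST_LOAD_FAST a,a → push 7,7. Stack: [7, 7]
BINARY_OP - → 7 - 7 = 0. Stack: [0]
STORE_FAST k → k=0. Stack: []
LOAD_FAST_LOAD_FAST a,v → push 7,15. Stack: [7, 15]
BINARY_OP + → 7 + 15 = 22. Stack: [22]
LOAD_FAST_LOAD_FAST c,k → push -6,0. Stack: [22, -6, 0]
BINARY_OP - → -6 - 0 = -6. Stack: [22, -6]
BINARY_OP - → 22 - -6 = 28. Stack: [28]
STORE_FAST s → s=28. Stack: []
LOAD_CONST → push 6. Stack: [6]
LOAD_FAST b → push 8. Stack: [6, 8]
BINARY_OP ^ → 6 ^ 8 = 14. Stack: [14]
LOAD_CONST → push 3. Stack: [14, 3]
LOAD_FAST s → push 28. Stack: [14, 3, 28]
BINARY_OP | → 3 | 28 = 31. Stack: [14, 31]
BINARY_OP * → 14 * 31 = 434. Stack: [434]
STORE_FAST r → r=434. Stack: []
LOAD_FAST_LOAD_FAST r,v → push 434,15. Stack: [434, 15]
BINARY_OP - → 434 - 15 = 419. Stack: [419]
RETURN_VALUE → return 419.

419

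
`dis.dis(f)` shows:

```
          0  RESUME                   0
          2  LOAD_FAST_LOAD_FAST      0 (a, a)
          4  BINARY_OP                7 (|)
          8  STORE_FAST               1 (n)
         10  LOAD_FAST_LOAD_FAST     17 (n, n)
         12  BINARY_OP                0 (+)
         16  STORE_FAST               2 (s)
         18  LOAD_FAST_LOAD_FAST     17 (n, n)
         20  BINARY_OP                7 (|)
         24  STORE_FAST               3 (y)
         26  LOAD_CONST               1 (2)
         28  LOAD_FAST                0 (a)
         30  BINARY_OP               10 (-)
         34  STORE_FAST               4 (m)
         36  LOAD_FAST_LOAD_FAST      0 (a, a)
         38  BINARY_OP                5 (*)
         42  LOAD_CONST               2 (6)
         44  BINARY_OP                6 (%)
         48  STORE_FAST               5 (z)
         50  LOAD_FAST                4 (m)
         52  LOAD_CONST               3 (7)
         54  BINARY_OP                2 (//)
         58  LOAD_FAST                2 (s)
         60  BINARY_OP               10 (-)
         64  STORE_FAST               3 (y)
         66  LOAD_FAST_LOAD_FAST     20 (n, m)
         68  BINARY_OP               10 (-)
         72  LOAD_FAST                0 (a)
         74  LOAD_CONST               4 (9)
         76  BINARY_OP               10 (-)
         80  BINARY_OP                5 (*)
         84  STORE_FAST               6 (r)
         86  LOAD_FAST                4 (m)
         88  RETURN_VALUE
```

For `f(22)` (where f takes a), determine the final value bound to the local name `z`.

4

LOAD_FAST_LOAD_FAST a,a → push 22,22. Stack: [22, 22]
BINARY_OP | → 22 | 22 = 22. Stack: [22]
STORE_FAST n → n=22. Stack: []
LOAD_FAST_LOAD_FAST n,n → push 22,22. Stack: [22, 22]
BINARY_OP + → 22 + 22 = 44. Stack: [44]
STORE_FAST s → s=44. Stack: []
LOAD_FAST_LOAD_FAST n,n → push 22,22. Stack: [22, 22]
BINARY_OP | → 22 | 22 = 22. Stack: [22]
STORE_FAST y → y=22. Stack: []
LOAD_CONST → push 2. Stack: [2]
LOAD_FAST a → push 22. Stack: [2, 22]
BINARY_OP - → 2 - 22 = -20. Stack: [-20]
STORE_FAST m → m=-20. Stack: []
LOAD_FAST_LOAD_FAST a,a → push 22,22. Stack: [22, 22]
BINARY_OP * → 22 * 22 = 484. Stack: [484]
LOAD_CONST → push 6. Stack: [484, 6]
BINARY_OP % → 484 % 6 = 4. Stack: [4]
STORE_FAST z → z=4. Stack: []
LOAD_FAST m → push -20. Stack: [-20]
LOAD_CONST → push 7. Stack: [-20, 7]
BINARY_OP // → -20 // 7 = -3. Stack: [-3]
LOAD_FAST s → push 44. Stack: [-3, 44]
BINARY_OP - → -3 - 44 = -47. Stack: [-47]
STORE_FAST y → y=-47. Stack: []
LOAD_FAST_LOAD_FAST n,m → push 22,-20. Stack: [22, -20]
BINARY_OP - → 22 - -20 = 42. Stack: [42]
LOAD_FAST a → push 22. Stack: [42, 22]
LOAD_CONST → push 9. Stack: [42, 22, 9]
BINARY_OP - → 22 - 9 = 13. Stack: [42, 13]
BINARY_OP * → 42 * 13 = 546. Stack: [546]
STORE_FAST r → r=546. Stack: []
LOAD_FAST m → push -20. Stack: [-20]
RETURN_VALUE → return -20.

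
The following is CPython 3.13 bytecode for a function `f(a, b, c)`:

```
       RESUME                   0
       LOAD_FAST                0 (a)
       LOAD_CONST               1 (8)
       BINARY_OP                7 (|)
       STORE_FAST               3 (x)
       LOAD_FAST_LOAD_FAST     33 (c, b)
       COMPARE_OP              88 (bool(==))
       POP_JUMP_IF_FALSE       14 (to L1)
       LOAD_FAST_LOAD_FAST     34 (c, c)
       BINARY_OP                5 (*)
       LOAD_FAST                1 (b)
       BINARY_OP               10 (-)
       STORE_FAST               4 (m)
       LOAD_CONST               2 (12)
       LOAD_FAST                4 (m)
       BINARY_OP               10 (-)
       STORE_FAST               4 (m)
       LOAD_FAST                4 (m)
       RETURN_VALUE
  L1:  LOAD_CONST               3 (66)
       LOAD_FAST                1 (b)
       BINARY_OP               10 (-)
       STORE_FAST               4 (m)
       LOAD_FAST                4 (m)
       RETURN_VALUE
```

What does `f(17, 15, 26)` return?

LOAD_FAST a → push 17. Stack: [17]
LOAD_CONST → push 8. Stack: [17, 8]
BINARY_OP | → 17 | 8 = 25. Stack: [25]
STORE_FAST x → x=25. Stack: []
LOAD_FAST_LOAD_FAST c,b → push 26,15. Stack: [26, 15]
COMPARE_OP bool(==) → 26 vs 15 = False. Stack: [False]
POP_JUMP_IF_FALSE → pop False; jump. Stack: []
LOAD_CONST → push 66. Stack: [66]
LOAD_FAST b → push 15. Stack: [66, 15]
BINARY_OP - → 66 - 15 = 51. Stack: [51]
STORE_FAST m → m=51. Stack: []
LOAD_FAST m → push 51. Stack: [51]
RETURN_VALUE → return 51.

51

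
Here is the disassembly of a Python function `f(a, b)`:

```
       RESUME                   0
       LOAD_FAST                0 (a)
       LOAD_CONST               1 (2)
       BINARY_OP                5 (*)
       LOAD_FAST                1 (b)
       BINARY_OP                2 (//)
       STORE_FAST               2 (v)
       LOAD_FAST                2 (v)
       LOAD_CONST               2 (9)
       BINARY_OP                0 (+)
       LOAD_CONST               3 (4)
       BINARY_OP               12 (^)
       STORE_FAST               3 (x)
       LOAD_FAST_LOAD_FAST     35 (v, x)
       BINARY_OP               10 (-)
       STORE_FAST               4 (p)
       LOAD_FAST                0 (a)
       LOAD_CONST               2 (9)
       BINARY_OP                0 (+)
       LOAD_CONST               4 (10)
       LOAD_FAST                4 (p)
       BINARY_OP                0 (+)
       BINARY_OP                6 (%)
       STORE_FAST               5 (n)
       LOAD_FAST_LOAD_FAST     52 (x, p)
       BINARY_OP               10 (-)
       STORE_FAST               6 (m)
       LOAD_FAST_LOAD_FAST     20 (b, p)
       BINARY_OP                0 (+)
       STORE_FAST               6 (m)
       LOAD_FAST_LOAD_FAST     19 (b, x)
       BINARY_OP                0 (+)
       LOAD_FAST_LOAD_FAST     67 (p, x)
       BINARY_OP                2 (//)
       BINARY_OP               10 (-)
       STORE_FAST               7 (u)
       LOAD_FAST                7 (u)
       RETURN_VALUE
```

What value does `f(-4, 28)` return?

LOAD_FAST a → push -4. Stack: [-4]
LOAD_CONST → push 2. Stack: [-4, 2]
BINARY_OP * → -4 * 2 = -8. Stack: [-8]
LOAD_FAST b → push 28. Stack: [-8, 28]
BINARY_OP // → -8 // 28 = -1. Stack: [-1]
STORE_FAST v → v=-1. Stack: []
LOAD_FAST v → push -1. Stack: [-1]
LOAD_CONST → push 9. Stack: [-1, 9]
BINARY_OP + → -1 + 9 = 8. Stack: [8]
LOAD_CONST → push 4. Stack: [8, 4]
BINARY_OP ^ → 8 ^ 4 = 12. Stack: [12]
STORE_FAST x → x=12. Stack: []
LOAD_FAST_LOAD_FAST v,x → push -1,12. Stack: [-1, 12]
BINARY_OP - → -1 - 12 = -13. Stack: [-13]
STORE_FAST p → p=-13. Stack: []
LOAD_FAST a → push -4. Stack: [-4]
LOAD_CONST → push 9. Stack: [-4, 9]
BINARY_OP + → -4 + 9 = 5. Stack: [5]
LOAD_CONST → push 10. Stack: [5, 10]
LOAD_FAST p → push -13. Stack: [5, 10, -13]
BINARY_OP + → 10 + -13 = -3. Stack: [5, -3]
BINARY_OP % → 5 % -3 = -1. Stack: [-1]
STORE_FAST n → n=-1. Stack: []
LOAD_FAST_LOAD_FAST x,p → push 12,-13. Stack: [12, -13]
BINARY_OP - → 12 - -13 = 25. Stack: [25]
STORE_FAST m → m=25. Stack: []
LOAD_FAST_LOAD_FAST b,p → push 28,-13. Stack: [28, -13]
BINARY_OP + → 28 + -13 = 15. Stack: [15]
STORE_FAST m → m=15. Stack: []
LOAD_FAST_LOAD_FAST b,x → push 28,12. Stack: [28, 12]
BINARY_OP + → 28 + 12 = 40. Stack: [40]
LOAD_FAST_LOAD_FAST p,x → push -13,12. Stack: [40, -13, 12]
BINARY_OP // → -13 // 12 = -2. Stack: [40, -2]
BINARY_OP - → 40 - -2 = 42. Stack: [42]
STORE_FAST u → u=42. Stack: []
LOAD_FAST u → push 42. Stack: [42]
RETURN_VALUE → return 42.

42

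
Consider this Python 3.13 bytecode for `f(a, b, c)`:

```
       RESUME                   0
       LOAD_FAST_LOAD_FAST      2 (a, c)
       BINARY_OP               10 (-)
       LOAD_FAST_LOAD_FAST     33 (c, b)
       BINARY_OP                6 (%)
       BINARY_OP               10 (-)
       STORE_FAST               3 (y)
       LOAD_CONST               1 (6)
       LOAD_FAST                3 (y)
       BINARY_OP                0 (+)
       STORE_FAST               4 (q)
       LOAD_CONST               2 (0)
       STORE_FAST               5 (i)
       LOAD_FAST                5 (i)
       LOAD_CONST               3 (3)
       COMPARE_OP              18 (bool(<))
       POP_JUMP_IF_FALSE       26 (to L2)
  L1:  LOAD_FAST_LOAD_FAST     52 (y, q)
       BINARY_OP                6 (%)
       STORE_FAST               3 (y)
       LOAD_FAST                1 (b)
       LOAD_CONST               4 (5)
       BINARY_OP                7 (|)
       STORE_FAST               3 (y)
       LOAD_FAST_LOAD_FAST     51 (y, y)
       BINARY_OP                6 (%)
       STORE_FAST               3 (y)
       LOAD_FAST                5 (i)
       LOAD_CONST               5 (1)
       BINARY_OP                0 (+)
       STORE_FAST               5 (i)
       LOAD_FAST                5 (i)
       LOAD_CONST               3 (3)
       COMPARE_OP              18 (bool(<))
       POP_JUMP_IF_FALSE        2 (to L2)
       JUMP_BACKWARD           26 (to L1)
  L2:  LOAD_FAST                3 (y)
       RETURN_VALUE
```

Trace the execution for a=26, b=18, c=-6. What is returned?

LOAD_FAST_LOAD_FAST a,c → push 26,-6
BINARY_OP - → 26 - -6 = 32
LOAD_FAST_LOAD_FAST c,b → push -6,18
BINARY_OP % → -6 % 18 = 12
BINARY_OP - → 32 - 12 = 20
STORE_FAST y → y=20
LOAD_CONST → push 6
LOAD_FAST y → push 20
BINARY_OP + → 6 + 20 = 26
STORE_FAST q → q=26
LOAD_CONST → push 0
STORE_FAST i → i=0
LOAD_FAST i → push 0
LOAD_CONST → push 3
COMPARE_OP bool(<) → 0 vs 3 = True
POP_JUMP_IF_FALSE → pop True; no jump
LOAD_FAST_LOAD_FAST y,q → push 20,26
BINARY_OP % → 20 % 26 = 20
STORE_FAST y → y=20
LOAD_FAST b → push 18
LOAD_CONST → push 5
BINARY_OP | → 18 | 5 = 23
STORE_FAST y → y=23
LOAD_FAST_LOAD_FAST y,y → push 23,23
BINARY_OP % → 23 % 23 = 0
STORE_FAST y → y=0
LOAD_FAST i → push 0
LOAD_CONST → push 1
BINARY_OP + → 0 + 1 = 1
STORE_FAST i → i=1
LOAD_FAST i → push 1
LOAD_CONST → push 3
COMPARE_OP bool(<) → 1 vs 3 = True
POP_JUMP_IF_FALSE → pop True; no jump
LOAD_FAST_LOAD_FAST y,q → push 0,26
BINARY_OP % → 0 % 26 = 0
STORE_FAST y → y=0
LOAD_FAST b → push 18
LOAD_CONST → push 5
BINARY_OP | → 18 | 5 = 23
STORE_FAST y → y=23
LOAD_FAST_LOAD_FAST y,y → push 23,23
BINARY_OP % → 23 % 23 = 0
STORE_FAST y → y=0
LOAD_FAST i → push 1
LOAD_CONST → push 1
BINARY_OP + → 1 + 1 = 2
STORE_FAST i → i=2
LOAD_FAST i → push 2
LOAD_CONST → push 3
COMPARE_OP bool(<) → 2 vs 3 = True
POP_JUMP_IF_FALSE → pop True; no jump
LOAD_FAST_LOAD_FAST y,q → push 0,26
BINARY_OP % → 0 % 26 = 0
STORE_FAST y → y=0
LOAD_FAST b → push 18
LOAD_CONST → push 5
BINARY_OP | → 18 | 5 = 23
STORE_FAST y → y=23
LOAD_FAST_LOAD_FAST y,y → push 23,23
BINARY_OP % → 23 % 23 = 0
STORE_FAST y → y=0
LOAD_FAST i → push 2
LOAD_CONST → push 1
BINARY_OP + → 2 + 1 = 3
STORE_FAST i → i=3
LOAD_FAST i → push 3
LOAD_CONST → push 3
COMPARE_OP bool(<) → 3 vs 3 = False
POP_JUMP_IF_FALSE → pop False; jump
LOAD_FAST y → push 0
RETURN_VALUE → return 0.

0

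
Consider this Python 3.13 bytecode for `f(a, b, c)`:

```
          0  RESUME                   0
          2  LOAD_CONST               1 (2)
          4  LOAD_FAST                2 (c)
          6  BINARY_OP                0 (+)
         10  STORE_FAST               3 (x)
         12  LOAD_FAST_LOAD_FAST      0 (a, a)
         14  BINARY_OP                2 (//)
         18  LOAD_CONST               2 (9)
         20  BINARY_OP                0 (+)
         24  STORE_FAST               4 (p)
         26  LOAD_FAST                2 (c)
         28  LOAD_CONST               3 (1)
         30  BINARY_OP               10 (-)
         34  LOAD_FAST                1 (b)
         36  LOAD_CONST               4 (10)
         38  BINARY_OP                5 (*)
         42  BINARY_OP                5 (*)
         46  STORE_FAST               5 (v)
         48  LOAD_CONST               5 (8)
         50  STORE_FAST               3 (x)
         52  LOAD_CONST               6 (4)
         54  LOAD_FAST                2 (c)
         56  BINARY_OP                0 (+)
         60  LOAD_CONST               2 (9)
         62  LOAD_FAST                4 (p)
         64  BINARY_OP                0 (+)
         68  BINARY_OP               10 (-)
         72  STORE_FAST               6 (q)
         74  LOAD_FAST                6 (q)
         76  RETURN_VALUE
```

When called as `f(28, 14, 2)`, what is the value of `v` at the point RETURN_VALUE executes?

LOAD_CONST → push 2. Stack: [2]
LOAD_FAST c → push 2. Stack: [2, 2]
BINARY_OP + → 2 + 2 = 4. Stack: [4]
STORE_FAST x → x=4. Stack: []
LOAD_FAST_LOAD_FAST a,a → push 28,28. Stack: [28, 28]
BINARY_OP // → 28 // 28 = 1. Stack: [1]
LOAD_CONST → push 9. Stack: [1, 9]
BINARY_OP + → 1 + 9 = 10. Stack: [10]
STORE_FAST p → p=10. Stack: []
LOAD_FAST c → push 2. Stack: [2]
LOAD_CONST → push 1. Stack: [2, 1]
BINARY_OP - → 2 - 1 = 1. Stack: [1]
LOAD_FAST b → push 14. Stack: [1, 14]
LOAD_CONST → push 10. Stack: [1, 14, 10]
BINARY_OP * → 14 * 10 = 140. Stack: [1, 140]
BINARY_OP * → 1 * 140 = 140. Stack: [140]
STORE_FAST v → v=140. Stack: []
LOAD_CONST → push 8. Stack: [8]
STORE_FAST x → x=8. Stack: []
LOAD_CONST → push 4. Stack: [4]
LOAD_FAST c → push 2. Stack: [4, 2]
BINARY_OP + → 4 + 2 = 6. Stack: [6]
LOAD_CONST → push 9. Stack: [6, 9]
LOAD_FAST p → push 10. Stack: [6, 9, 10]
BINARY_OP + → 9 + 10 = 19. Stack: [6, 19]
BINARY_OP - → 6 - 19 = -13. Stack: [-13]
STORE_FAST q → q=-13. Stack: []
LOAD_FAST q → push -13. Stack: [-13]
RETURN_VALUE → return -13.

140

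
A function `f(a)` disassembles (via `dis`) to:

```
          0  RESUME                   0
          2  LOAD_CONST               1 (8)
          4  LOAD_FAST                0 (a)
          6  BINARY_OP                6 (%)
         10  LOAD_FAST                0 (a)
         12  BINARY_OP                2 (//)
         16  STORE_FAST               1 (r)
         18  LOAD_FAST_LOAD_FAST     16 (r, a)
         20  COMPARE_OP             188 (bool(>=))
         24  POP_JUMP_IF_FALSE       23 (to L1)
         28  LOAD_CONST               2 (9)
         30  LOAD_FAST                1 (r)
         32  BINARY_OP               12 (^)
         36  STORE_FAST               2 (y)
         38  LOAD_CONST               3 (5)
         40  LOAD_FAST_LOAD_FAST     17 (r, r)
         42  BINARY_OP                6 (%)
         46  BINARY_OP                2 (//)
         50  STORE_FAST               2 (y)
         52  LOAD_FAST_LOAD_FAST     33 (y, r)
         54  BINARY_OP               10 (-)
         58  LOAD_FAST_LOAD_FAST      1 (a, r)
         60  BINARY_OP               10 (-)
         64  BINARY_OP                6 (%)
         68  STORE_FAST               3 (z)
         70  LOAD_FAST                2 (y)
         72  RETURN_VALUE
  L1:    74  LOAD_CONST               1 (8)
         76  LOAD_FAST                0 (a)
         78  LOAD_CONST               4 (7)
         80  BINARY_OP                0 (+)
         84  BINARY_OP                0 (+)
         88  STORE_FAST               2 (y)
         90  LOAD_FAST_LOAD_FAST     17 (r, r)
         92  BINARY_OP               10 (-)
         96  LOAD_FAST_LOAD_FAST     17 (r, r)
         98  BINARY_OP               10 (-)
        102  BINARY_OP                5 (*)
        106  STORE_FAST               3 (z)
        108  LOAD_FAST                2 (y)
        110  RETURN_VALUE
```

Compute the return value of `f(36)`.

51

LOAD_CONST → push 8. Stack: [8]
LOAD_FAST a → push 36. Stack: [8, 36]
BINARY_OP % → 8 % 36 = 8. Stack: [8]
LOAD_FAST a → push 36. Stack: [8, 36]
BINARY_OP // → 8 // 36 = 0. Stack: [0]
STORE_FAST r → r=0. Stack: []
LOAD_FAST_LOAD_FAST r,a → push 0,36. Stack: [0, 36]
COMPARE_OP bool(>=) → 0 vs 36 = False. Stack: [False]
POP_JUMP_IF_FALSE → pop False; jump. Stack: []
LOAD_CONST → push 8. Stack: [8]
LOAD_FAST a → push 36. Stack: [8, 36]
LOAD_CONST → push 7. Stack: [8, 36, 7]
BINARY_OP + → 36 + 7 = 43. Stack: [8, 43]
BINARY_OP + → 8 + 43 = 51. Stack: [51]
STORE_FAST y → y=51. Stack: []
LOAD_FAST_LOAD_FAST r,r → push 0,0. Stack: [0, 0]
BINARY_OP - → 0 - 0 = 0. Stack: [0]
LOAD_FAST_LOAD_FAST r,r → push 0,0. Stack: [0, 0, 0]
BINARY_OP - → 0 - 0 = 0. Stack: [0, 0]
BINARY_OP * → 0 * 0 = 0. Stack: [0]
STORE_FAST z → z=0. Stack: []
LOAD_FAST y → push 51. Stack: [51]
RETURN_VALUE → return 51.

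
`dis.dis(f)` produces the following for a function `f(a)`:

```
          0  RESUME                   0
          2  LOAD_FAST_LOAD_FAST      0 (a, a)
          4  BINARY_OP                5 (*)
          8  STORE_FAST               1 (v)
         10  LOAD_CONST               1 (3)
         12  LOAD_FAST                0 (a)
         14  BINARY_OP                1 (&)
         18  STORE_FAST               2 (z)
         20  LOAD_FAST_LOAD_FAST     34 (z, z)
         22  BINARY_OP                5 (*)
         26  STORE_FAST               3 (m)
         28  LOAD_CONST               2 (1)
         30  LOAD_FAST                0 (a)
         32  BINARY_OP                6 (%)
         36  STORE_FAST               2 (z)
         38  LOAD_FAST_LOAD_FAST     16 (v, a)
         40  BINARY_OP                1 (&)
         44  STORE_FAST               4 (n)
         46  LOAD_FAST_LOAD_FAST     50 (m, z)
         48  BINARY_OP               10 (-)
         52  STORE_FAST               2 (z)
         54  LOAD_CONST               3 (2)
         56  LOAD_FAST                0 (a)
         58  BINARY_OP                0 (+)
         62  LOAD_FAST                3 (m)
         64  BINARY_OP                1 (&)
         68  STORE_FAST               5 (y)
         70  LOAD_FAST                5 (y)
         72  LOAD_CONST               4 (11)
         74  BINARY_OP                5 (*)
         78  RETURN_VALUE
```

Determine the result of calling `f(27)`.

99

LOAD_FAST_LOAD_FAST a,a → push 27,27. Stack: [27, 27]
BINARY_OP * → 27 * 27 = 729. Stack: [729]
STORE_FAST v → v=729. Stack: []
LOAD_CONST → push 3. Stack: [3]
LOAD_FAST a → push 27. Stack: [3, 27]
BINARY_OP & → 3 & 27 = 3. Stack: [3]
STORE_FAST z → z=3. Stack: []
LOAD_FAST_LOAD_FAST z,z → push 3,3. Stack: [3, 3]
BINARY_OP * → 3 * 3 = 9. Stack: [9]
STORE_FAST m → m=9. Stack: []
LOAD_CONST → push 1. Stack: [1]
LOAD_FAST a → push 27. Stack: [1, 27]
BINARY_OP % → 1 % 27 = 1. Stack: [1]
STORE_FAST z → z=1. Stack: []
LOAD_FAST_LOAD_FAST v,a → push 729,27. Stack: [729, 27]
BINARY_OP & → 729 & 27 = 25. Stack: [25]
STORE_FAST n → n=25. Stack: []
LOAD_FAST_LOAD_FAST m,z → push 9,1. Stack: [9, 1]
BINARY_OP - → 9 - 1 = 8. Stack: [8]
STORE_FAST z → z=8. Stack: []
LOAD_CONST → push 2. Stack: [2]
LOAD_FAST a → push 27. Stack: [2, 27]
BINARY_OP + → 2 + 27 = 29. Stack: [29]
LOAD_FAST m → push 9. Stack: [29, 9]
BINARY_OP & → 29 & 9 = 9. Stack: [9]
STORE_FAST y → y=9. Stack: []
LOAD_FAST y → push 9. Stack: [9]
LOAD_CONST → push 11. Stack: [9, 11]
BINARY_OP * → 9 * 11 = 99. Stack: [99]
RETURN_VALUE → return 99.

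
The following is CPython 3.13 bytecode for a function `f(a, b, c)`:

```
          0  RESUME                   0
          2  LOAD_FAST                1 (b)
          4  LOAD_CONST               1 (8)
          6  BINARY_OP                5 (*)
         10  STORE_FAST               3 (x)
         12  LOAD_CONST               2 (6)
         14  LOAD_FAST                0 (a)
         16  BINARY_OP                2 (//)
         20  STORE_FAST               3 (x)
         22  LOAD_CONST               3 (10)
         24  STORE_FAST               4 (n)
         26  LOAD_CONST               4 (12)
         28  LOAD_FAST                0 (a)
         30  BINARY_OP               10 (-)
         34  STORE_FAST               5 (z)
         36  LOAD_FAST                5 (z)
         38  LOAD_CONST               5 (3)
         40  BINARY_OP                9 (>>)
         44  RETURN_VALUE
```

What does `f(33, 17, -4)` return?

-3

LOAD_FAST b → push 17. Stack: [17]
LOAD_CONST → push 8. Stack: [17, 8]
BINARY_OP * → 17 * 8 = 136. Stack: [136]
STORE_FAST x → x=136. Stack: []
LOAD_CONST → push 6. Stack: [6]
LOAD_FAST a → push 33. Stack: [6, 33]
BINARY_OP // → 6 // 33 = 0. Stack: [0]
STORE_FAST x → x=0. Stack: []
LOAD_CONST → push 10. Stack: [10]
STORE_FAST n → n=10. Stack: []
LOAD_CONST → push 12. Stack: [12]
LOAD_FAST a → push 33. Stack: [12, 33]
BINARY_OP - → 12 - 33 = -21. Stack: [-21]
STORE_FAST z → z=-21. Stack: []
LOAD_FAST z → push -21. Stack: [-21]
LOAD_CONST → push 3. Stack: [-21, 3]
BINARY_OP >> → -21 >> 3 = -3. Stack: [-3]
RETURN_VALUE → return -3.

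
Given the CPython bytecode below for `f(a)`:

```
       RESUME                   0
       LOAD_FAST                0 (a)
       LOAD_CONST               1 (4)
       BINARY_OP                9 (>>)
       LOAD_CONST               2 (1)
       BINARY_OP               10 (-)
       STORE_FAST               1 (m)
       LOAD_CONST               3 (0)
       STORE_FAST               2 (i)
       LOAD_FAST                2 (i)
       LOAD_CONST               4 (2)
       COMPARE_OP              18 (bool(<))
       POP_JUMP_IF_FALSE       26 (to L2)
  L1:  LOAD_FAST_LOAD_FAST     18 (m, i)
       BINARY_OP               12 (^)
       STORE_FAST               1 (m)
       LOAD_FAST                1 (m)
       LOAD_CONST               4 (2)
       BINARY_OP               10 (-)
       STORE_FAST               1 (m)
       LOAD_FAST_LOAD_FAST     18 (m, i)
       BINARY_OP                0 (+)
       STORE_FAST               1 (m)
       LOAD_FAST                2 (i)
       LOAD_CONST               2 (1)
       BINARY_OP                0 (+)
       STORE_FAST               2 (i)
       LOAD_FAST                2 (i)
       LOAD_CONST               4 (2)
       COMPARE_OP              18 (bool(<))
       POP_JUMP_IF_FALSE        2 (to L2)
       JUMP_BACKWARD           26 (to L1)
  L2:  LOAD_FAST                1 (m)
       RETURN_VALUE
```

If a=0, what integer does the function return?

-5

LOAD_FAST a → push 0. Stack: [0]
LOAD_CONST → push 4. Stack: [0, 4]
BINARY_OP >> → 0 >> 4 = 0. Stack: [0]
LOAD_CONST → push 1. Stack: [0, 1]
BINARY_OP - → 0 - 1 = -1. Stack: [-1]
STORE_FAST m → m=-1. Stack: []
LOAD_CONST → push 0. Stack: [0]
STORE_FAST i → i=0. Stack: []
LOAD_FAST i → push 0. Stack: [0]
LOAD_CONST → push 2. Stack: [0, 2]
COMPARE_OP bool(<) → 0 vs 2 = True. Stack: [True]
POP_JUMP_IF_FALSE → pop True; no jump. Stack: []
LOAD_FAST_LOAD_FAST m,i → push -1,0. Stack: [-1, 0]
BINARY_OP ^ → -1 ^ 0 = -1. Stack: [-1]
STORE_FAST m → m=-1. Stack: []
LOAD_FAST m → push -1. Stack: [-1]
LOAD_CONST → push 2. Stack: [-1, 2]
BINARY_OP - → -1 - 2 = -3. Stack: [-3]
STORE_FAST m → m=-3. Stack: []
LOAD_FAST_LOAD_FAST m,i → push -3,0. Stack: [-3, 0]
BINARY_OP + → -3 + 0 = -3. Stack: [-3]
STORE_FAST m → m=-3. Stack: []
LOAD_FAST i → push 0. Stack: [0]
LOAD_CONST → push 1. Stack: [0, 1]
BINARY_OP + → 0 + 1 = 1. Stack: [1]
STORE_FAST i → i=1. Stack: []
LOAD_FAST i → push 1. Stack: [1]
LOAD_CONST → push 2. Stack: [1, 2]
COMPARE_OP bool(<) → 1 vs 2 = True. Stack: [True]
POP_JUMP_IF_FALSE → pop True; no jump. Stack: []
LOAD_FAST_LOAD_FAST m,i → push -3,1. Stack: [-3, 1]
BINARY_OP ^ → -3 ^ 1 = -4. Stack: [-4]
STORE_FAST m → m=-4. Stack: []
LOAD_FAST m → push -4. Stack: [-4]
LOAD_CONST → push 2. Stack: [-4, 2]
BINARY_OP - → -4 - 2 = -6. Stack: [-6]
STORE_FAST m → m=-6. Stack: []
LOAD_FAST_LOAD_FAST m,i → push -6,1. Stack: [-6, 1]
BINARY_OP + → -6 + 1 = -5. Stack: [-5]
STORE_FAST m → m=-5. Stack: []
LOAD_FAST i → push 1. Stack: [1]
LOAD_CONST → push 1. Stack: [1, 1]
BINARY_OP + → 1 + 1 = 2. Stack: [2]
STORE_FAST i → i=2. Stack: []
LOAD_FAST i → push 2. Stack: [2]
LOAD_CONST → push 2. Stack: [2, 2]
COMPARE_OP bool(<) → 2 vs 2 = False. Stack: [False]
POP_JUMP_IF_FALSE → pop False; jump. Stack: []
LOAD_FAST m → push -5. Stack: [-5]
RETURN_VALUE → return -5.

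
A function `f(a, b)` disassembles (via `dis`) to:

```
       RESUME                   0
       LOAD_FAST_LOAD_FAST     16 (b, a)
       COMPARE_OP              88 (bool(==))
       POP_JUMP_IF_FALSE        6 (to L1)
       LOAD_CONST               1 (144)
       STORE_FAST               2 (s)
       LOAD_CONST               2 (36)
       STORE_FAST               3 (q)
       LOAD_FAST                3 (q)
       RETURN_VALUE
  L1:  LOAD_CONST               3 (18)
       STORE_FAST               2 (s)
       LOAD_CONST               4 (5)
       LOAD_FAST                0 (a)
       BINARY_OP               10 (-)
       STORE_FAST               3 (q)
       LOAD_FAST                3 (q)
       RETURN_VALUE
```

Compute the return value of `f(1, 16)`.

LOAD_FAST_LOAD_FAST b,a → push 16,1. Stack: [16, 1]
COMPARE_OP bool(==) → 16 vs 1 = False. Stack: [False]
POP_JUMP_IF_FALSE → pop False; jump. Stack: []
LOAD_CONST → push 18. Stack: [18]
STORE_FAST s → s=18. Stack: []
LOAD_CONST → push 5. Stack: [5]
LOAD_FAST a → push 1. Stack: [5, 1]
BINARY_OP - → 5 - 1 = 4. Stack: [4]
STORE_FAST q → q=4. Stack: []
LOAD_FAST q → push 4. Stack: [4]
RETURN_VALUE → return 4.

4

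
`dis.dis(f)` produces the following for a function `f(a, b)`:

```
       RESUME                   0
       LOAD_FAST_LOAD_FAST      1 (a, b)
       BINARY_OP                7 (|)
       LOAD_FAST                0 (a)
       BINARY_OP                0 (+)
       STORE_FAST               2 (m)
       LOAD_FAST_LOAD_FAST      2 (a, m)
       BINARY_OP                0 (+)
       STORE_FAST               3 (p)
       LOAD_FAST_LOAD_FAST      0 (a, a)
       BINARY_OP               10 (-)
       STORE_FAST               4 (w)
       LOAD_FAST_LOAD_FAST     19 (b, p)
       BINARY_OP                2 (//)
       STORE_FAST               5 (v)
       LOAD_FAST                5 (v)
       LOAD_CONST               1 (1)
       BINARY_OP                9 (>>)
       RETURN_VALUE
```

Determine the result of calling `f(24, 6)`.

LOAD_FAST_LOAD_FAST a,b → push 24,6. Stack: [24, 6]
BINARY_OP | → 24 | 6 = 30. Stack: [30]
LOAD_FAST a → push 24. Stack: [30, 24]
BINARY_OP + → 30 + 24 = 54. Stack: [54]
STORE_FAST m → m=54. Stack: []
LOAD_FAST_LOAD_FAST a,m → push 24,54. Stack: [24, 54]
BINARY_OP + → 24 + 54 = 78. Stack: [78]
STORE_FAST p → p=78. Stack: []
LOAD_FAST_LOAD_FAST a,a → push 24,24. Stack: [24, 24]
BINARY_OP - → 24 - 24 = 0. Stack: [0]
STORE_FAST w → w=0. Stack: []
LOAD_FAST_LOAD_FAST b,p → push 6,78. Stack: [6, 78]
BINARY_OP // → 6 // 78 = 0. Stack: [0]
STORE_FAST v → v=0. Stack: []
LOAD_FAST v → push 0. Stack: [0]
LOAD_CONST → push 1. Stack: [0, 1]
BINARY_OP >> → 0 >> 1 = 0. Stack: [0]
RETURN_VALUE → return 0.

0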